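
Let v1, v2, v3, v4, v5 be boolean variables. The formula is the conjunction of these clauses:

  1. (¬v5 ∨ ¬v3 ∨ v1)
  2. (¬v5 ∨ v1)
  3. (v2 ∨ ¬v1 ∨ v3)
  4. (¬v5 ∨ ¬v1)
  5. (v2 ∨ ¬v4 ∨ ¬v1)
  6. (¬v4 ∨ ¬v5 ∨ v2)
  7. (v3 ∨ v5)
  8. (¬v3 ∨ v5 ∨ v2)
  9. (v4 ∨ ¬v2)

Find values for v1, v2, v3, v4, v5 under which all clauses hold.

v1=True, v2=True, v3=True, v4=True, v5=False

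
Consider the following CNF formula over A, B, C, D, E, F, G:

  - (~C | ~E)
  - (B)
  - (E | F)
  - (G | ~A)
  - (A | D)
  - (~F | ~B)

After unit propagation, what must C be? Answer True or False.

(B) stands alone — B = True.
From (~B | ~F) and B = True: F = False.
(E | F): since F = False, the clause reduces to (E). E = True.
(~C | ~E): since E = True, the clause reduces to (~C). C = False.

False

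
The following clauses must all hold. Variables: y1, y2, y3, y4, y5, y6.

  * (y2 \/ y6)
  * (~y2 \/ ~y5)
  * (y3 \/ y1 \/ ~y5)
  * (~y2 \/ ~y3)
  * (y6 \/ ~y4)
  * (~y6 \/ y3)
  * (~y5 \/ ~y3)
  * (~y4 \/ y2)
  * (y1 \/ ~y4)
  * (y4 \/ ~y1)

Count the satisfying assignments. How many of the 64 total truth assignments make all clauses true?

2

The models are:
  y1=0 y2=0 y3=1 y4=0 y5=0 y6=1
  y1=0 y2=1 y3=0 y4=0 y5=0 y6=0
Count: 2.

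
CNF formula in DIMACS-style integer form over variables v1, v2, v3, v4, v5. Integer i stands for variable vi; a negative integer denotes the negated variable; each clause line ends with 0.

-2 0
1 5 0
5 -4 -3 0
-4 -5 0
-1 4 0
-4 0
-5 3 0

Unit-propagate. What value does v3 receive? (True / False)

True

(~v2) is a unit clause: v2 = False.
(~v4) is a unit clause: v4 = False.
From (v4 \/ ~v1) and v4 = False: v1 = False.
In (v5 \/ v1), v1 is now false; v5 must hold, so v5 = True.
(v3 \/ ~v5) with v5 = True leaves only v3, so v3 = True.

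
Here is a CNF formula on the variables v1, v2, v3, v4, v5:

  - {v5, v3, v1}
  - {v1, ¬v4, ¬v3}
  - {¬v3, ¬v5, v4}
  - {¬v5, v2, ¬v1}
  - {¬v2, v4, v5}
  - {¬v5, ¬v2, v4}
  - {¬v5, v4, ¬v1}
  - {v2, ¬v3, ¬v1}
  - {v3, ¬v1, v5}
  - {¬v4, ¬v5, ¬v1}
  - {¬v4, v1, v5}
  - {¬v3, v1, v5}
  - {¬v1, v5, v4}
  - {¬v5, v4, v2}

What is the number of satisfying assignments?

3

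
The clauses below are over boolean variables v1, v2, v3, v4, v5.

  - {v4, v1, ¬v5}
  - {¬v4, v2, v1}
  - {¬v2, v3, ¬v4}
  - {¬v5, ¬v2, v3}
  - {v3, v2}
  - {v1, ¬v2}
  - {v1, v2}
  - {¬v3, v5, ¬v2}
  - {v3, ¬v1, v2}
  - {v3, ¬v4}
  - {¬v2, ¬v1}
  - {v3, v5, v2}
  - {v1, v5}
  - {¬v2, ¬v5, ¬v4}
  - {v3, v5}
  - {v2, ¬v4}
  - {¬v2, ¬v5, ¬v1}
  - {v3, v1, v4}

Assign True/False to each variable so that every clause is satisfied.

Set v1 = True and propagate.
  then v2 is forced to False.
  then v3 is forced to True.
  then v4 is forced to False.
v5 is now unconstrained; take v5 = False.

v1=T, v2=F, v3=T, v4=F, v5=F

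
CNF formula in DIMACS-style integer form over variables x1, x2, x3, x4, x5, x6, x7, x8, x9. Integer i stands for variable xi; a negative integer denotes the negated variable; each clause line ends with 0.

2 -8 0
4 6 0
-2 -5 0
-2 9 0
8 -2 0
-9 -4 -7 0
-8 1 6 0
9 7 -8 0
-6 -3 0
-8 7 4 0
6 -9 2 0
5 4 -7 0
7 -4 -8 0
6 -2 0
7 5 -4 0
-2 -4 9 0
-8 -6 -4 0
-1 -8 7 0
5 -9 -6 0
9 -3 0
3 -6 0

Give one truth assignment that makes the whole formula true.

x1 = False, x2 = False, x3 = False, x4 = True, x5 = True, x6 = False, x7 = False, x8 = False, x9 = False

Try x1 = False.
Try x2 = False.
  then x8 is forced to False.
Branch on x3: take x3 = False.
  then x6 is forced to False.
  then x4 is forced to True.
  then x9 is forced to False.
The remaining clauses are satisfied by x5 = True, x7 = False.
Every clause has at least one true literal under this assignment.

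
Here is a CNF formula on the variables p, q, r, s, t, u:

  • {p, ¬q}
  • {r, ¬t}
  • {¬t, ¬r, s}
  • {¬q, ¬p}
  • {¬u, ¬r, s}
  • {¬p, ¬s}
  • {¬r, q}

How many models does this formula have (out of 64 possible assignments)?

6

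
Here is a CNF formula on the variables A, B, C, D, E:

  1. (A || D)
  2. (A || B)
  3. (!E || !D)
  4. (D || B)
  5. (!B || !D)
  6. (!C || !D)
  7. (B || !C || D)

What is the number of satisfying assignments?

5

Satisfying assignments:
  A=1 B=0 C=0 D=1 E=0
  A=1 B=1 C=0 D=0 E=0
  A=1 B=1 C=0 D=0 E=1
  A=1 B=1 C=1 D=0 E=0
  A=1 B=1 C=1 D=0 E=1
Count: 5.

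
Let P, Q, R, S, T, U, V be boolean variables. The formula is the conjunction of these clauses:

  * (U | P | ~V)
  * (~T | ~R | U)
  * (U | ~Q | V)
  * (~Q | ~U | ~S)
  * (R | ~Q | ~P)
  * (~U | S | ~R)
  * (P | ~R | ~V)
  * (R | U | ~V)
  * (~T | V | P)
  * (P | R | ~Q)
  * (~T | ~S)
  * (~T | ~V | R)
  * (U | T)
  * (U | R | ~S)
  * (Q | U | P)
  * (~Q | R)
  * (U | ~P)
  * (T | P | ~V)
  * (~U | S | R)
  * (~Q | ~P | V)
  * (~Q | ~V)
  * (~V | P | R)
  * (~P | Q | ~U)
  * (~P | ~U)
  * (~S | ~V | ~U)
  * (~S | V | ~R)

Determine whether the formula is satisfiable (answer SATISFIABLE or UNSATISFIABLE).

Branch on P: take P = False.
Set Q = False and propagate.
  then U is forced to True.
For the remaining variables, R = False, S = True, T = False, V = False works.
Every clause has at least one true literal under this assignment.
So P = F, Q = F, R = F, S = T, T = F, U = T, V = F is a satisfying assignment.

SATISFIABLE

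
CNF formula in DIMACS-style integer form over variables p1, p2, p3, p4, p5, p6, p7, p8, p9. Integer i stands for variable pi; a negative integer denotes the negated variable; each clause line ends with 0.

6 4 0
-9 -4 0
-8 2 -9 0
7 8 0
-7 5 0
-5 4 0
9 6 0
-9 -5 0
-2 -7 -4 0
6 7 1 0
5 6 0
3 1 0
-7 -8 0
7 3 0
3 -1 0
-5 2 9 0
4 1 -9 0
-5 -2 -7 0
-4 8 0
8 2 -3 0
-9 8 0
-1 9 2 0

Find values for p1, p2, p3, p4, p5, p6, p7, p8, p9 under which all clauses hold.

p1=False, p2=True, p3=True, p4=True, p5=False, p6=True, p7=False, p8=True, p9=False

Pure literal: p6 appears only positively; assign p6 = True.
Set p1 = False and propagate.
  then p3 is forced to True.
Set p2 = True and propagate.
Branch on p4: take p4 = True.
  then p9 is forced to False.
  then p7 is forced to False.
  then p8 is forced to True.
p5 is now unconstrained; take p5 = False.
Check each clause:
  1. {p4, p6} — p4 is true.
  2. {¬p4, ¬p9} — ¬p9 is true.
  3. {¬p9, ¬p8, p2} — p2 is true.
  4. {p7, p8} — p8 is true.
  5. {¬p7, p5} — ¬p7 is true.
  6. {¬p5, p4} — ¬p5 is true.
  7. {p6, p9} — p6 is true.
  8. {¬p9, ¬p5} — ¬p5 is true.
  9. {¬p4, ¬p2, ¬p7} — ¬p7 is true.
  10. {p6, p1, p7} — p6 is true.
  11. {p5, p6} — p6 is true.
  12. {p1, p3} — p3 is true.
  13. {¬p8, ¬p7} — ¬p7 is true.
  14. {p3, p7} — p3 is true.
  15. {p3, ¬p1} — p3 is true.
  16. {¬p5, p9, p2} — p2 is true.
  17. {p4, ¬p9, p1} — p4 is true.
  18. {¬p7, ¬p2, ¬p5} — ¬p7 is true.
  19. {¬p4, p8} — p8 is true.
  20. {¬p3, p2, p8} — p8 is true.
  21. {¬p9, p8} — p8 is true.
  22. {¬p1, p9, p2} — p2 is true.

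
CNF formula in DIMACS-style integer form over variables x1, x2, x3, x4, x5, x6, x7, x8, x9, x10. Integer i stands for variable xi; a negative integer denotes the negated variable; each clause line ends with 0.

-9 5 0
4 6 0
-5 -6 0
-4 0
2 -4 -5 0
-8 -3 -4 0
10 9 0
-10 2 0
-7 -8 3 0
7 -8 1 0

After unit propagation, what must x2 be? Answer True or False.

Unit clause (!x4) sets x4 = False.
In (x6 || x4), x4 is now false; x6 must hold, so x6 = True.
(!x6 || !x5): since x6 = True, the clause reduces to (!x5). x5 = False.
From (x5 || !x9) and x5 = False: x9 = False.
In (x9 || x10), x9 is now false; x10 must hold, so x10 = True.
(!x10 || x2): since x10 = True, the clause reduces to (x2). x2 = True.

True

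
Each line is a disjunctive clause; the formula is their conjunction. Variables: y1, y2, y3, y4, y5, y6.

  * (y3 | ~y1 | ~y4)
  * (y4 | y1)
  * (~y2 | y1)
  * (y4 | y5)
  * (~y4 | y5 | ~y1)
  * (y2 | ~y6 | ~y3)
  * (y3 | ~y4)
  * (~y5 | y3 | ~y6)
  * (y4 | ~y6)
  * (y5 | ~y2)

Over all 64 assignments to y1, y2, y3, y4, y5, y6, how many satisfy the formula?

9

Split on y4, then y1.
  y4=1, y1=1: remaining (y2,y3,y5,y6) ∈ {(0,1,1,0); (1,1,1,0); (1,1,1,1)} — 3.
  y4=1, y1=0: remaining (y2,y3,y5,y6) ∈ {(0,1,0,0); (0,1,1,0)} — 2.
  y4=0, y1=1: remaining (y2,y3,y5,y6) ∈ {(0,0,1,0); (0,1,1,0); (1,0,1,0); (1,1,1,0)} — 4.
  y4=0, y1=0: a clause becomes empty — 0.
Total: 3 + 2 + 4 + 0 = 9.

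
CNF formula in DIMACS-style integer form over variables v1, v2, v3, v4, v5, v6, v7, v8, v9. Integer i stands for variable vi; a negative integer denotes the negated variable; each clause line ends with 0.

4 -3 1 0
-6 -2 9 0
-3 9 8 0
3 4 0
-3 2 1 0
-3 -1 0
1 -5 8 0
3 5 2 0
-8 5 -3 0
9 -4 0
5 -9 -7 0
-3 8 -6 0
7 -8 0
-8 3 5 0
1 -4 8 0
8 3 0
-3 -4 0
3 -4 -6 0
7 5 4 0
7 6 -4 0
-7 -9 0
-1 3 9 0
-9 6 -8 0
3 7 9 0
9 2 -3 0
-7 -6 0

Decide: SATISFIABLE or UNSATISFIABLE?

UNSATISFIABLE

v3 = True:
  propagation gives v1=False, v4=True; an empty clause results — contradiction.
v3 = False:
  propagation gives v4=True, v9=True, v8=True, v7=True; an empty clause results — contradiction.
Every branch closes, so no satisfying assignment exists.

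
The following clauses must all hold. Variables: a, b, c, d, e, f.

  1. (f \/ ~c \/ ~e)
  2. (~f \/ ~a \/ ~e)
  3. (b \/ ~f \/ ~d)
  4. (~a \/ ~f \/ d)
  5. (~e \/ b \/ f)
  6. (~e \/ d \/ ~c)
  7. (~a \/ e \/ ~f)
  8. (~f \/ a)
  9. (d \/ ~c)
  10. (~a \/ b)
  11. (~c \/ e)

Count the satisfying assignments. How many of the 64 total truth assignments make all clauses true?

10

Case analysis on f and e:
  f=1, e=1: a clause becomes empty — 0.
  f=1, e=0: a clause becomes empty — 0.
  f=0, e=1: remaining (a,b,c,d) ∈ {(0,1,0,0); (0,1,0,1); (1,1,0,0); (1,1,0,1)} — 4.
  f=0, e=0: d free; 3 ways for (a,b,c) × 2^1 = 6.
Total: 0 + 0 + 4 + 6 = 10.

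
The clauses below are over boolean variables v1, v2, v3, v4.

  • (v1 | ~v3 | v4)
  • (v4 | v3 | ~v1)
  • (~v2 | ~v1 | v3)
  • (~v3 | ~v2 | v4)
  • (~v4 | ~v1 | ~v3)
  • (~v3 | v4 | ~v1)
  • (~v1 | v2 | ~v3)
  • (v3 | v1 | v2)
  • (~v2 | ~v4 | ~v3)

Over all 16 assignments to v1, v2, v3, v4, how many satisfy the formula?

The models are:
  v1=F v2=F v3=T v4=T
  v1=F v2=T v3=F v4=F
  v1=F v2=T v3=F v4=T
  v1=T v2=F v3=F v4=T
Count: 4.

4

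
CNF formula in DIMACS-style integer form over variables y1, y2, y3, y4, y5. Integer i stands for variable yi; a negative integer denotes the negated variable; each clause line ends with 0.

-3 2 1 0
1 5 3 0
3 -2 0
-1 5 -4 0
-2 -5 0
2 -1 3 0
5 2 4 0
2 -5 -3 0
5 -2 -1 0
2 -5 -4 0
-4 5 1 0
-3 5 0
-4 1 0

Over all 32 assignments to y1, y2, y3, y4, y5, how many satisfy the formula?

1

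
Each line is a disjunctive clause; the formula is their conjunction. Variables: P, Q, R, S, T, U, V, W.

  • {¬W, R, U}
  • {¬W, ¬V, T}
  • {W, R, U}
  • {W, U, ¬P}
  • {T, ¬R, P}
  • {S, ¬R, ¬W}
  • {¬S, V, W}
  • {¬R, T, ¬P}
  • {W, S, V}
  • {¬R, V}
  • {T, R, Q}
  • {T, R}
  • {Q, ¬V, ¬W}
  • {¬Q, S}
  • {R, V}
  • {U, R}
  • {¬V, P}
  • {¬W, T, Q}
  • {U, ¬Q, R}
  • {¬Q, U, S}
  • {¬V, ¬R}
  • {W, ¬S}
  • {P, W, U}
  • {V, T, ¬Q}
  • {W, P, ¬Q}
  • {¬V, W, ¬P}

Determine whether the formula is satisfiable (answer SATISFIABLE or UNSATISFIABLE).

SATISFIABLE

T occurs only positively in the remaining clauses — set T = True.
U occurs only positively in the remaining clauses — set U = True.
Try P = True.
Branch on Q: take Q = True.
  then S is forced to True.
  then W is forced to True.
Set R = False and propagate.
  then V is forced to True.
So P=T, Q=T, R=F, S=T, T=T, U=T, V=T, W=T is a satisfying assignment.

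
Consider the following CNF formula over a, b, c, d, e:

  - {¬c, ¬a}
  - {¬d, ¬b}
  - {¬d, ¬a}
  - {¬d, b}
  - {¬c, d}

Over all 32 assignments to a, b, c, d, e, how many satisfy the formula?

8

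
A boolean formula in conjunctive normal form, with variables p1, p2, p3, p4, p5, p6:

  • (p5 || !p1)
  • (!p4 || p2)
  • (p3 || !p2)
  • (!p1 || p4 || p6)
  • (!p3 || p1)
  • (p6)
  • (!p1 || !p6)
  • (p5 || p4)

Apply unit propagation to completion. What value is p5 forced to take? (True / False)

Unit clause (p6) sets p6 = True.
In (!p1 || !p6), !p6 is now false; !p1 must hold, so p1 = False.
(!p3 || p1): since p1 = False, the clause reduces to (!p3). p3 = False.
In (!p2 || p3), p3 is now false; !p2 must hold, so p2 = False.
From (p2 || !p4) and p2 = False: p4 = False.
In (p4 || p5), p4 is now false; p5 must hold, so p5 = True.

True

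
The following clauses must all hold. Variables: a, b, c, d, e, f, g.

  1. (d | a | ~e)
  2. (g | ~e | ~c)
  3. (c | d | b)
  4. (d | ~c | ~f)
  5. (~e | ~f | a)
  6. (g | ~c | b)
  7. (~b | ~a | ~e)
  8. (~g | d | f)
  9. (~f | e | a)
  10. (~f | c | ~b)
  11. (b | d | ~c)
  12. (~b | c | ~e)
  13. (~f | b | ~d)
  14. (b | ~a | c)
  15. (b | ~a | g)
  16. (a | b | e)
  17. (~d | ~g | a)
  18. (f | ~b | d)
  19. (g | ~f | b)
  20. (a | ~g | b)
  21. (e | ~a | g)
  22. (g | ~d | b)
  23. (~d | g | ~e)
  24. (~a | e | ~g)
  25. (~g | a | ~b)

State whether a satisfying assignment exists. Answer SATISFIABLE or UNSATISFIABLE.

SATISFIABLE

Set a = False and propagate.
Try b = True.
  then g is forced to False.
The remaining clauses are satisfied by c = False, d = True, e = False, f = False.
So a=0, b=1, c=0, d=1, e=0, f=0, g=0 is a satisfying assignment.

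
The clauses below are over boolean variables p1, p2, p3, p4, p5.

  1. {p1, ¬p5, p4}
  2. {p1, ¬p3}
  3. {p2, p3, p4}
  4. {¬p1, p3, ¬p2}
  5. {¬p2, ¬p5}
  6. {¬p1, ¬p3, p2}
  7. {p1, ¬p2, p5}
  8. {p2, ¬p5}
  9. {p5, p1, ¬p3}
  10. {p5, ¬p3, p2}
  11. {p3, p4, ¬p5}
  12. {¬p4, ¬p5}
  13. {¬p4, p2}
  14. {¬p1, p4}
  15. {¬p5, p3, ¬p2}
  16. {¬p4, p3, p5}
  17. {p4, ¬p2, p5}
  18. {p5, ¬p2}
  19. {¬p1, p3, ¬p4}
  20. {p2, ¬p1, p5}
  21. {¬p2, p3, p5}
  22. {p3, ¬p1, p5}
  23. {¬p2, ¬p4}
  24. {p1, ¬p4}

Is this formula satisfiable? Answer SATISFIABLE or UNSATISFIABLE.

UNSATISFIABLE

p5 = True:
  propagation gives p2=False; an empty clause results — contradiction.
p5 = False:
  propagation gives p2=False, p3=False, p4=True; an empty clause results — contradiction.
Every branch closes, so no satisfying assignment exists.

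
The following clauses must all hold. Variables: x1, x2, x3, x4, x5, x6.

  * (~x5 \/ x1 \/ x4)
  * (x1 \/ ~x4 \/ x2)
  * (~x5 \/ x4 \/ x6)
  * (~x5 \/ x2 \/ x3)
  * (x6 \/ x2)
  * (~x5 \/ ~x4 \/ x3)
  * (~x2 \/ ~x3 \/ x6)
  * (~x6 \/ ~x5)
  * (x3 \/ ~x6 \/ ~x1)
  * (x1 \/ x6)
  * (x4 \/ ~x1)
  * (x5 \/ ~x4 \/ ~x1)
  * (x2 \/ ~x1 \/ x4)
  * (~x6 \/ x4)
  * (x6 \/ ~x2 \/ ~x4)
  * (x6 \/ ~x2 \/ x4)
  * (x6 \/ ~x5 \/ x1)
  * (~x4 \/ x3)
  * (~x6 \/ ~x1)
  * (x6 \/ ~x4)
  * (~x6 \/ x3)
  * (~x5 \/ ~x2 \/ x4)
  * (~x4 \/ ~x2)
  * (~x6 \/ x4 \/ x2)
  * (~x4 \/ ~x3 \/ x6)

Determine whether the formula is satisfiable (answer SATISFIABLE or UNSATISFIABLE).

x4 = True:
  propagation gives x3=True, x6=True, x5=False, x1=False; an empty clause results — contradiction.
x4 = False:
  propagation gives x1=False, x5=False, x6=True; an empty clause results — contradiction.
Every branch closes, so no satisfying assignment exists.

UNSATISFIABLE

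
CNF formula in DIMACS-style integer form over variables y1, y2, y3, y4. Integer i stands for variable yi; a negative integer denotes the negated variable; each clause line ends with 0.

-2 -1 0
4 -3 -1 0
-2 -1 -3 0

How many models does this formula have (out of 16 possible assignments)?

Case analysis on y1 and y2:
  y1=1, y2=1: a clause becomes empty — 0.
  y1=1, y2=0: remaining (y3,y4) ∈ {(0,0); (0,1); (1,1)} — 3.
  y1=0, y2=1: remaining (y3,y4) ∈ {(0,0); (0,1); (1,0); (1,1)} — 4.
  y1=0, y2=0: remaining (y3,y4) ∈ {(0,0); (0,1); (1,0); (1,1)} — 4.
Total: 0 + 3 + 4 + 4 = 11.

11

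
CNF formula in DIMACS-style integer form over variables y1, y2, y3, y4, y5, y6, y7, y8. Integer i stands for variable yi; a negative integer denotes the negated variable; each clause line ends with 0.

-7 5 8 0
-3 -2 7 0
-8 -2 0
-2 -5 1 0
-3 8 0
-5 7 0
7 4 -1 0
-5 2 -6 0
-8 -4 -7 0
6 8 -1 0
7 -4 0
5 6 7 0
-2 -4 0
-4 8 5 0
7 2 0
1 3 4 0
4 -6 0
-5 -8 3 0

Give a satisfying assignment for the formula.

Branch on y1: take y1 = False.
For the remaining variables, y2 = False, y3 = False, y4 = True, y5 = True, y6 = False, y7 = True, y8 = False works.

y1=F, y2=F, y3=F, y4=T, y5=T, y6=F, y7=T, y8=F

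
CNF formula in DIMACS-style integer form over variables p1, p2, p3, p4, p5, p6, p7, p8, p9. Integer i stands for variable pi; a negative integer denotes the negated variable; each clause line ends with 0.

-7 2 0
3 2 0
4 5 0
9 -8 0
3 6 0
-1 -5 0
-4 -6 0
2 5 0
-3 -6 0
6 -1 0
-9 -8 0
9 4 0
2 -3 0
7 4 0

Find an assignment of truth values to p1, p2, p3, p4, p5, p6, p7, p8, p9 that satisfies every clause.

p1 = 0, p2 = 1, p3 = 1, p4 = 1, p5 = 0, p6 = 0, p7 = 0, p8 = 0, p9 = 0

Check each clause:
  1. {¬p7, p2} — ¬p7 is true.
  2. {p3, p2} — p2 is true.
  3. {p4, p5} — p4 is true.
  4. {p9, ¬p8} — ¬p8 is true.
  5. {p6, p3} — p3 is true.
  6. {¬p5, ¬p1} — ¬p5 is true.
  7. {¬p6, ¬p4} — ¬p6 is true.
  8. {p5, p2} — p2 is true.
  9. {¬p3, ¬p6} — ¬p6 is true.
  10. {p6, ¬p1} — ¬p1 is true.
  11. {¬p8, ¬p9} — ¬p8 is true.
  12. {p9, p4} — p4 is true.
  13. {¬p3, p2} — p2 is true.
  14. {p4, p7} — p4 is true.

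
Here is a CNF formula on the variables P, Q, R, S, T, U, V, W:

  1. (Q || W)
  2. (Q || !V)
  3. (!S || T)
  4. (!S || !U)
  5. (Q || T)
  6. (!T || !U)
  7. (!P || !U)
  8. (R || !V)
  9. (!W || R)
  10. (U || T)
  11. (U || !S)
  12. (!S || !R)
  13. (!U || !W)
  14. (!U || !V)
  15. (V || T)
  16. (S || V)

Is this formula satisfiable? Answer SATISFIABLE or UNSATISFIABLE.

SATISFIABLE

Pure literal: P appears only negated; assign P = False.
Q occurs only positively in the remaining clauses — set Q = True.
Try R = True.
  then S is forced to False.
  then V is forced to True.
  then U is forced to False.
  then T is forced to True.
W is now unconstrained; take W = True.
So P=False, Q=True, R=True, S=False, T=True, U=False, V=True, W=True is a satisfying assignment.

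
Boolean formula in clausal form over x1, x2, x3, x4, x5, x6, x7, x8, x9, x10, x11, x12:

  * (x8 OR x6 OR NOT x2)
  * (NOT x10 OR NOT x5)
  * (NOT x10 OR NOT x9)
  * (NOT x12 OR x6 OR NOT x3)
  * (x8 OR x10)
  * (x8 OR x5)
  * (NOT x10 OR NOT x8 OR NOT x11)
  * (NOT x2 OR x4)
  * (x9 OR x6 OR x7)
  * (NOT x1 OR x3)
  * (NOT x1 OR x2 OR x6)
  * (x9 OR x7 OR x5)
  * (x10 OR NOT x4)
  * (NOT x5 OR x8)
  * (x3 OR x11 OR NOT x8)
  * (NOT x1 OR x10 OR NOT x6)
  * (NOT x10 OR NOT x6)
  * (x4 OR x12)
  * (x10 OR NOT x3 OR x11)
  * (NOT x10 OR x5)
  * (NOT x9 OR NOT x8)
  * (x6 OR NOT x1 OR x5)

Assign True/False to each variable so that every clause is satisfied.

x1=F, x2=F, x3=T, x4=F, x5=T, x6=T, x7=F, x8=T, x9=F, x10=F, x11=T, x12=T

Pure literal: x1 appears only negated; assign x1 = False.
Try x2 = False.
For the remaining variables, x3 = True, x4 = False, x5 = True, x6 = True, x7 = False, x8 = True, x9 = False, x10 = False, x11 = True, x12 = True works.
Check each clause:
  1. (x6 OR x8 OR NOT x2) — x8 is true.
  2. (NOT x5 OR NOT x10) — NOT x10 is true.
  3. (NOT x10 OR NOT x9) — NOT x10 is true.
  4. (NOT x3 OR x6 OR NOT x12) — x6 is true.
  5. (x8 OR x10) — x8 is true.
  6. (x5 OR x8) — x8 is true.
  7. (NOT x11 OR NOT x10 OR NOT x8) — NOT x10 is true.
  8. (NOT x2 OR x4) — NOT x2 is true.
  9. (x9 OR x6 OR x7) — x6 is true.
  10. (NOT x1 OR x3) — x3 is true.
  11. (NOT x1 OR x2 OR x6) — NOT x1 is true.
  12. (x7 OR x5 OR x9) — x5 is true.
  13. (x10 OR NOT x4) — NOT x4 is true.
  14. (x8 OR NOT x5) — x8 is true.
  15. (x11 OR NOT x8 OR x3) — x3 is true.
  16. (NOT x1 OR NOT x6 OR x10) — NOT x1 is true.
  17. (NOT x10 OR NOT x6) — NOT x10 is true.
  18. (x4 OR x12) — x12 is true.
  19. (x10 OR x11 OR NOT x3) — x11 is true.
  20. (NOT x10 OR x5) — x5 is true.
  21. (NOT x9 OR NOT x8) — NOT x9 is true.
  22. (x5 OR x6 OR NOT x1) — x5 is true.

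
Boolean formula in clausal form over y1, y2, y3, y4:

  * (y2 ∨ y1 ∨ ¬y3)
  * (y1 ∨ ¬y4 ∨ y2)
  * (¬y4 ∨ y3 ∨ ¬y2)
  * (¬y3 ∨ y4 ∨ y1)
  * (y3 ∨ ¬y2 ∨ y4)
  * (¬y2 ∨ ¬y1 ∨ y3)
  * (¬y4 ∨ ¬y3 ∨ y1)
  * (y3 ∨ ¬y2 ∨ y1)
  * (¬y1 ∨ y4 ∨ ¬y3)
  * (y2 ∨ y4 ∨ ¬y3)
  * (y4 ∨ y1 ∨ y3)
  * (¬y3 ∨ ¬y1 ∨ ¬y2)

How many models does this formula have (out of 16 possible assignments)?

3

Satisfying assignments:
  y1=T y2=F y3=F y4=F
  y1=T y2=F y3=F y4=T
  y1=T y2=F y3=T y4=T
That's 3 in total.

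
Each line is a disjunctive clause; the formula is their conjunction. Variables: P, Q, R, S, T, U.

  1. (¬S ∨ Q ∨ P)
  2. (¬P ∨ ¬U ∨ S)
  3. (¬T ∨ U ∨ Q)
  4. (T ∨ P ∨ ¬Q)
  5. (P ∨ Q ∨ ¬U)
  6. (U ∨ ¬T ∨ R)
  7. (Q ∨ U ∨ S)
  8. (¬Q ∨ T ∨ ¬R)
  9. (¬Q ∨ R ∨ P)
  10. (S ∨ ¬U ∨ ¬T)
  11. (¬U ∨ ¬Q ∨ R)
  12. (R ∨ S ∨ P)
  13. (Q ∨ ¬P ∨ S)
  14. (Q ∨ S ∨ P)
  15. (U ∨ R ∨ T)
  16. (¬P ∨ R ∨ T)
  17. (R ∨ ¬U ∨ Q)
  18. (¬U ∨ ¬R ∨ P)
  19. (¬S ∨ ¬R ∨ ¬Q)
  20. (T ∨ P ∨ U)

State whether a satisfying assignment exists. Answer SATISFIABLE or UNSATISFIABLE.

SATISFIABLE

Try P = True.
Set Q = False and propagate.
  then S is forced to True.
For the remaining variables, R = True, T = False, U = True works.
So P=True, Q=False, R=True, S=True, T=False, U=True is a satisfying assignment.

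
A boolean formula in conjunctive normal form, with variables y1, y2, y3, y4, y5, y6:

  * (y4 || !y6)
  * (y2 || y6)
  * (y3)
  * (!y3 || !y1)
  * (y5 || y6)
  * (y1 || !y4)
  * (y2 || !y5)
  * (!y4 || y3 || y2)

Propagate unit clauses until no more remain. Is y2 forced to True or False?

(y3) is a unit clause: y3 = True.
From (!y1 || !y3) and y3 = True: y1 = False.
In (!y4 || y1), y1 is now false; !y4 must hold, so y4 = False.
In (!y6 || y4), y4 is now false; !y6 must hold, so y6 = False.
In (y2 || y6), y6 is now false; y2 must hold, so y2 = True.

True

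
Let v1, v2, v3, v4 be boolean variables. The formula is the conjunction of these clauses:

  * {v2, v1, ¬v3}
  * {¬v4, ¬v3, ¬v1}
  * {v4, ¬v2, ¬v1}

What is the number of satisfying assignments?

10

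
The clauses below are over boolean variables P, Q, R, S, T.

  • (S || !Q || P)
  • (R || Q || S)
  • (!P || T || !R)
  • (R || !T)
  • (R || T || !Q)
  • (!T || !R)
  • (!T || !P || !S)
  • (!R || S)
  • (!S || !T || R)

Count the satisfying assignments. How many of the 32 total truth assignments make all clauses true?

4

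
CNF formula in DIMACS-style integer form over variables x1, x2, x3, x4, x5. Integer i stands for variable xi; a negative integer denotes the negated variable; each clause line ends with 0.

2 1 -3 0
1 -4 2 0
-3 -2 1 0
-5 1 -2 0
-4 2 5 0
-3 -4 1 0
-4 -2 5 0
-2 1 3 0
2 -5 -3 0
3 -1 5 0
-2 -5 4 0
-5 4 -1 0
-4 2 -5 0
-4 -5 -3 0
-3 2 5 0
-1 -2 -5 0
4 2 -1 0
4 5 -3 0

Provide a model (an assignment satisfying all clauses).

x1 = F, x2 = F, x3 = F, x4 = F, x5 = F

Check each clause:
  1. (x2 \/ ~x3 \/ x1) — ~x3 is true.
  2. (x2 \/ ~x4 \/ x1) — ~x4 is true.
  3. (~x2 \/ x1 \/ ~x3) — ~x3 is true.
  4. (~x5 \/ x1 \/ ~x2) — ~x5 is true.
  5. (x5 \/ ~x4 \/ x2) — ~x4 is true.
  6. (x1 \/ ~x4 \/ ~x3) — ~x4 is true.
  7. (~x4 \/ ~x2 \/ x5) — ~x4 is true.
  8. (x3 \/ ~x2 \/ x1) — ~x2 is true.
  9. (x2 \/ ~x5 \/ ~x3) — ~x5 is true.
  10. (x5 \/ ~x1 \/ x3) — ~x1 is true.
  11. (~x2 \/ x4 \/ ~x5) — ~x5 is true.
  12. (x4 \/ ~x5 \/ ~x1) — ~x5 is true.
  13. (x2 \/ ~x5 \/ ~x4) — ~x5 is true.
  14. (~x3 \/ ~x5 \/ ~x4) — ~x5 is true.
  15. (x2 \/ x5 \/ ~x3) — ~x3 is true.
  16. (~x2 \/ ~x1 \/ ~x5) — ~x5 is true.
  17. (x4 \/ ~x1 \/ x2) — ~x1 is true.
  18. (x5 \/ x4 \/ ~x3) — ~x3 is true.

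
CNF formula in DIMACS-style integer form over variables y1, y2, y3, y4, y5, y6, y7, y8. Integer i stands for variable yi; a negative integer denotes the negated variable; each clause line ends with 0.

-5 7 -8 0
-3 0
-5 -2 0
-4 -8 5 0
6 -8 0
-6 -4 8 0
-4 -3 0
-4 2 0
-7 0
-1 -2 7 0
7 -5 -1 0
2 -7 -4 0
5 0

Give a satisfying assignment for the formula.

(!y3) is a unit clause, so y3 = False.
Unit propagation: (!y7) forces y7 = False.
(y5) is a unit clause, so y5 = True.
(!y8) is a unit clause, so y8 = False.
The clause (!y2) is unit: y2 must be False.
(!y4) is a unit clause, so y4 = False.
(!y1) is a unit clause, so y1 = False.
y6 is now unconstrained; take y6 = False.
Check each clause:
  1. (!y5 || y7 || !y8) — !y8 is true.
  2. (!y3) — !y3 is true.
  3. (!y5 || !y2) — !y2 is true.
  4. (y5 || !y4 || !y8) — !y8 is true.
  5. (!y8 || y6) — !y8 is true.
  6. (y8 || !y4 || !y6) — !y6 is true.
  7. (!y3 || !y4) — !y4 is true.
  8. (!y4 || y2) — !y4 is true.
  9. (!y7) — !y7 is true.
  10. (!y2 || y7 || !y1) — !y2 is true.
  11. (y7 || !y1 || !y5) — !y1 is true.
  12. (!y7 || !y4 || y2) — !y7 is true.
  13. (y5) — y5 is true.

y1=False  y2=False  y3=False  y4=False  y5=True  y6=False  y7=False  y8=False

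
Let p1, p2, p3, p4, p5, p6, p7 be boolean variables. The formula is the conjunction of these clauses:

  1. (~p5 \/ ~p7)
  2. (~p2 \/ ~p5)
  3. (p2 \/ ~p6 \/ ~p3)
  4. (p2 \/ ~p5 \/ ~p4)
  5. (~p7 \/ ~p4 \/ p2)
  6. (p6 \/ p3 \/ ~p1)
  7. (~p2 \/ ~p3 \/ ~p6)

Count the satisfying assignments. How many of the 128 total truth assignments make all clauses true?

Split on p2, then p3.
  p2=T, p3=T: forces p5=F; p6=F; p1, p4, p7 free → 2^3 = 8.
  p2=T, p3=F: p4, p7 free; 3 ways for (p1,p5,p6) × 2^2 = 12.
  p2=F, p3=T: p1 free; 4 ways for (p4,p5,p6,p7) × 2^1 = 8.
  p2=F, p3=F: 12 of the 32 assignments to (p1,p4,p5,p6,p7) work.
Total: 8 + 12 + 8 + 12 = 40.

40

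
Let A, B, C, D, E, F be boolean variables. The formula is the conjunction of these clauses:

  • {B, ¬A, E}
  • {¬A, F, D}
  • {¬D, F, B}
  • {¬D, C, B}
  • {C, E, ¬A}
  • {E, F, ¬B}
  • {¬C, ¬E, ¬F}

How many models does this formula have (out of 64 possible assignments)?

25

Case analysis on B and E:
  B=1, E=1: 10 of the 16 assignments to (A,C,D,F) work.
  B=1, E=0: D free; 3 ways for (A,C,F) × 2^1 = 6.
  B=0, E=1: remaining (A,C,D,F) ∈ {(0,0,0,0); (0,0,0,1); (0,1,0,0); (1,0,0,1)} — 4.
  B=0, E=0: 5 of the 16 assignments to (A,C,D,F) work.
Total: 10 + 6 + 4 + 5 = 25.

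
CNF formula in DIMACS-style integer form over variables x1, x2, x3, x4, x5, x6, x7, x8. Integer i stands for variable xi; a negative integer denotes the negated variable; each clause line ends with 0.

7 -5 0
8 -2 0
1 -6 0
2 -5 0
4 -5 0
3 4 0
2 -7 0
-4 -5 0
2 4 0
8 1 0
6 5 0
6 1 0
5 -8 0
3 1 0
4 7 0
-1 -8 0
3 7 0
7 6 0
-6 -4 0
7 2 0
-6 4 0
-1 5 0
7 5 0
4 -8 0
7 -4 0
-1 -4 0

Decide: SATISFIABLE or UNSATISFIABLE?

x4 = True:
  propagation gives x5=False, x6=True; an empty clause results — contradiction.
x4 = False:
  propagation gives x5=False, x3=True, x2=True, x8=True; an empty clause results — contradiction.
Every branch closes, so no satisfying assignment exists.

UNSATISFIABLE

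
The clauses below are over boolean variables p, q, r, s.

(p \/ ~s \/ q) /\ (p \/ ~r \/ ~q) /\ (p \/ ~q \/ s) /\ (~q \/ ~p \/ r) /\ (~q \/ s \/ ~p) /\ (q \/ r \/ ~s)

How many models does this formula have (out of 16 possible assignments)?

The models are:
  p=0 q=0 r=0 s=0
  p=0 q=0 r=1 s=0
  p=0 q=1 r=0 s=1
  p=1 q=0 r=0 s=0
  p=1 q=0 r=1 s=0
  p=1 q=0 r=1 s=1
  p=1 q=1 r=1 s=1
That's 7 in total.

7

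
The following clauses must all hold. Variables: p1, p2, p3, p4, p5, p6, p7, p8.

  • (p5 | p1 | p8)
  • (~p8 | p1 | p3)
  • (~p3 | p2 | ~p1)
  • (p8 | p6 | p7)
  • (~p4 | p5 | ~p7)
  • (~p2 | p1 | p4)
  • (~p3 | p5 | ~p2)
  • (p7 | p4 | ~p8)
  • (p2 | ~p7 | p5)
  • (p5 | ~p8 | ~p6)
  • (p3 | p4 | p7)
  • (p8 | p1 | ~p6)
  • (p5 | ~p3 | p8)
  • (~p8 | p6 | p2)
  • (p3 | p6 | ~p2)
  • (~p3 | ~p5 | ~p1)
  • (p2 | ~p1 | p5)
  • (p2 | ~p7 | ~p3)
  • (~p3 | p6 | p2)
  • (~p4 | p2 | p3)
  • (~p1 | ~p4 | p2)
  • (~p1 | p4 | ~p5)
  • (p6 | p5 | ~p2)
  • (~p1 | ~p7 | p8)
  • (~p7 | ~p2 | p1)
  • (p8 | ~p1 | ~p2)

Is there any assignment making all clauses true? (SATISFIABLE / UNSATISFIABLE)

Set p1 = False and propagate.
Try p2 = False.
Branch on p3: take p3 = True.
  then p7 is forced to False.
  then p6 is forced to True.
  then p8 is forced to True.
  then p4 is forced to True.
  then p5 is forced to True.
So p1 = F, p2 = F, p3 = T, p4 = T, p5 = T, p6 = T, p7 = F, p8 = T is a satisfying assignment.

SATISFIABLE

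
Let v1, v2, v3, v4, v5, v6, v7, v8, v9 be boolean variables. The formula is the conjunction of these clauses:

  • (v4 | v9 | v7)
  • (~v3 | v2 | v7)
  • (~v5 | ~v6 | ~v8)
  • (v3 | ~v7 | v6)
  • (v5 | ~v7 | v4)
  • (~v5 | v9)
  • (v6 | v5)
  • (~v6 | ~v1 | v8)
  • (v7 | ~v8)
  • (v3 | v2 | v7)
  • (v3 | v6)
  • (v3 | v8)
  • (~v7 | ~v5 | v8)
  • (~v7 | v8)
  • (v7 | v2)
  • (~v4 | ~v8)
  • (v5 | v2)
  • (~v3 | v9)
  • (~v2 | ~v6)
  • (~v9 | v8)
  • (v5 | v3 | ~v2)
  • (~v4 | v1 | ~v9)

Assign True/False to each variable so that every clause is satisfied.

Branch on v1: take v1 = False.
For the remaining variables, v2 = False, v3 = True, v4 = False, v5 = True, v6 = False, v7 = True, v8 = True, v9 = True works.
Every clause has at least one true literal under this assignment.

v1 = False, v2 = False, v3 = True, v4 = False, v5 = True, v6 = False, v7 = True, v8 = True, v9 = True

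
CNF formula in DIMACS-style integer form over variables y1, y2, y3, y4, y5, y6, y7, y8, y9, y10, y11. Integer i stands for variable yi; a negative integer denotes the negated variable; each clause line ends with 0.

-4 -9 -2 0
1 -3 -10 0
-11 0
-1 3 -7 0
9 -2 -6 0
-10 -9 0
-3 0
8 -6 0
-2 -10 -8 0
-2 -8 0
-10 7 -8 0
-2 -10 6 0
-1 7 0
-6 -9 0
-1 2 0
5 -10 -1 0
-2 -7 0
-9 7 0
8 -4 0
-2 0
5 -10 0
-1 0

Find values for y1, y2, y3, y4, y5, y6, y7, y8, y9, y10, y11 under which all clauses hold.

Unit propagation: (!y11) forces y11 = False.
Unit propagation: (!y3) forces y3 = False.
(!y2) is a unit clause, so y2 = False.
(!y1) is a unit clause, so y1 = False.
y4 occurs only negated in the remaining clauses — set y4 = False.
y6 occurs only negated in the remaining clauses — set y6 = False.
Try y5 = False.
  then y10 is forced to False.
Branch on y7: take y7 = False.
  then y9 is forced to False.
y8 is now unconstrained; take y8 = True.

y1 = False, y2 = False, y3 = False, y4 = False, y5 = False, y6 = False, y7 = False, y8 = True, y9 = False, y10 = False, y11 = False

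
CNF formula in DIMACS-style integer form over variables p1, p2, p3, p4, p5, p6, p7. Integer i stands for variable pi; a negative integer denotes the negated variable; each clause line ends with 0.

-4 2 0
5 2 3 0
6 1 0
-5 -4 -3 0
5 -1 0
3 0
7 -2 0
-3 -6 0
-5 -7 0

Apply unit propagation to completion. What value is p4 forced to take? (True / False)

False

Unit clause (p3) sets p3 = True.
(~p3 \/ ~p6) with p3 = True leaves only ~p6, so p6 = False.
From (p6 \/ p1) and p6 = False: p1 = True.
In (~p1 \/ p5), ~p1 is now false; p5 must hold, so p5 = True.
(~p5 \/ ~p3 \/ ~p4) with p5 = True, p3 = True leaves only ~p4, so p4 = False.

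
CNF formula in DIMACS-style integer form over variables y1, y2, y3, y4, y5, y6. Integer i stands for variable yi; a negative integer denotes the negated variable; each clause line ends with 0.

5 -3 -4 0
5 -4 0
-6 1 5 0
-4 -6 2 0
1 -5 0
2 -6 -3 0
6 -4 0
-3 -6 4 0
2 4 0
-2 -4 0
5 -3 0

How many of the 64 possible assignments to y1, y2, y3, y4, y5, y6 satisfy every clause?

6

The models are:
  y1=F y2=T y3=F y4=F y5=F y6=F
  y1=T y2=T y3=F y4=F y5=F y6=F
  y1=T y2=T y3=F y4=F y5=F y6=T
  y1=T y2=T y3=F y4=F y5=T y6=F
  y1=T y2=T y3=F y4=F y5=T y6=T
  y1=T y2=T y3=T y4=F y5=T y6=F
That's 6 in total.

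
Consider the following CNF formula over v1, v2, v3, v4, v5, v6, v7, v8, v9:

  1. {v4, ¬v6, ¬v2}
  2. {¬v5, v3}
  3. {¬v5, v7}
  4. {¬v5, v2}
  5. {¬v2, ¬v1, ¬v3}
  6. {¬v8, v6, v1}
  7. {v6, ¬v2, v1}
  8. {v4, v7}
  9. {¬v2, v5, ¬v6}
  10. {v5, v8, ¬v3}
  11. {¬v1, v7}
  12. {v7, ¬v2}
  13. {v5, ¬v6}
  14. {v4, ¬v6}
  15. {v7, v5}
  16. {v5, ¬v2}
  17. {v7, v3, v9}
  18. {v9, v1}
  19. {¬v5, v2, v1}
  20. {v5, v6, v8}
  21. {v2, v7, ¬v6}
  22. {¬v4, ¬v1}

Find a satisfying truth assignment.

v1 = 1, v2 = 0, v3 = 1, v4 = 0, v5 = 0, v6 = 0, v7 = 1, v8 = 1, v9 = 1

v7 occurs only positively in the remaining clauses — set v7 = True.
v9 occurs only positively in the remaining clauses — set v9 = True.
Branch on v1: take v1 = True.
  then v4 is forced to False.
  then v6 is forced to False.
Try v2 = False.
  then v5 is forced to False.
  then v8 is forced to True.
v3 is now unconstrained; take v3 = True.
Every clause has at least one true literal under this assignment.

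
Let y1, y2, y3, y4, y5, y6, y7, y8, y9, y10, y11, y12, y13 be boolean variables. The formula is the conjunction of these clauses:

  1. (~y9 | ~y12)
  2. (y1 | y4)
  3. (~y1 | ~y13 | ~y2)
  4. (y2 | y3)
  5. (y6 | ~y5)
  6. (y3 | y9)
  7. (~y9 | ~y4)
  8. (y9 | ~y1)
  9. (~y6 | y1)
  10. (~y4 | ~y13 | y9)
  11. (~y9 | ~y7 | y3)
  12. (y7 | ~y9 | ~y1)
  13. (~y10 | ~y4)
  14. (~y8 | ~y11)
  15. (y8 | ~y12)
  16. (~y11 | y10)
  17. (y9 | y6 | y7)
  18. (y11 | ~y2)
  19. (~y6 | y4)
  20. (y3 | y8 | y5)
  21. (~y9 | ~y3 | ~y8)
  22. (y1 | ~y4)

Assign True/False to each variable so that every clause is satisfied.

y1 = True  y2 = False  y3 = True  y4 = False  y5 = False  y6 = False  y7 = True  y8 = False  y9 = True  y10 = True  y11 = True  y12 = False  y13 = False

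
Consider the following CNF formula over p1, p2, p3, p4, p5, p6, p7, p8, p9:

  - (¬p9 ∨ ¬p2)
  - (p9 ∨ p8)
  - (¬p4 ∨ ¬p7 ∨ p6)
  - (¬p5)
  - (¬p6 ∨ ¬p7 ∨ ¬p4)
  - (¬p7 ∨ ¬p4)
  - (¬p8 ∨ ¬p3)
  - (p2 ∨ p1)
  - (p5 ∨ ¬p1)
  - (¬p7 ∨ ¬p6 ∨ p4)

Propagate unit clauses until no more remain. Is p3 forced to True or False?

Unit clause (¬p5) sets p5 = False.
(p5 ∨ ¬p1) with p5 = False leaves only ¬p1, so p1 = False.
(p2 ∨ p1) with p1 = False leaves only p2, so p2 = True.
In (¬p9 ∨ ¬p2), ¬p2 is now false; ¬p9 must hold, so p9 = False.
From (p8 ∨ p9) and p9 = False: p8 = True.
In (¬p8 ∨ ¬p3), ¬p8 is now false; ¬p3 must hold, so p3 = False.

False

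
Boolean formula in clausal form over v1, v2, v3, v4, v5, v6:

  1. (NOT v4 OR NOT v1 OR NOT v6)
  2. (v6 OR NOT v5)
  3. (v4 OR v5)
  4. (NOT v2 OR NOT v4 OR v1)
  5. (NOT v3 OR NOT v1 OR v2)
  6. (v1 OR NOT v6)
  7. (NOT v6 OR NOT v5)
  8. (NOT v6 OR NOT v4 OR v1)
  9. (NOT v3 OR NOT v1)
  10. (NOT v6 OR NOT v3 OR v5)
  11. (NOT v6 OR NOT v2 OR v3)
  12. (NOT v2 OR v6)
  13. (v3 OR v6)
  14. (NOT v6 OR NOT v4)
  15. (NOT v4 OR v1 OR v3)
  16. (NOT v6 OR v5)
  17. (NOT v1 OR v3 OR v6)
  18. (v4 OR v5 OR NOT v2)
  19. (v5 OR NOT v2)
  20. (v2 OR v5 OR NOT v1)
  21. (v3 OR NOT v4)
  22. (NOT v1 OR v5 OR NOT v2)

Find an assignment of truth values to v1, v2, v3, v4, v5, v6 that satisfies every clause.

v1 = F  v2 = F  v3 = T  v4 = T  v5 = F  v6 = F

Set v1 = False and propagate.
  then v6 is forced to False.
  then v5 is forced to False.
  then v4 is forced to True.
  then v2 is forced to False.
  then v3 is forced to True.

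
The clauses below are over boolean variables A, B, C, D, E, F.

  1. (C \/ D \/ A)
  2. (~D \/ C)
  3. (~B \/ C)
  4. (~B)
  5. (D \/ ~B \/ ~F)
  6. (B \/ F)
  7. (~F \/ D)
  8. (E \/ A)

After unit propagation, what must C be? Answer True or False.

True

Unit clause (~B) sets B = False.
(F \/ B): since B = False, the clause reduces to (F). F = True.
From (D \/ ~F) and F = True: D = True.
(C \/ ~D): since D = True, the clause reduces to (C). C = True.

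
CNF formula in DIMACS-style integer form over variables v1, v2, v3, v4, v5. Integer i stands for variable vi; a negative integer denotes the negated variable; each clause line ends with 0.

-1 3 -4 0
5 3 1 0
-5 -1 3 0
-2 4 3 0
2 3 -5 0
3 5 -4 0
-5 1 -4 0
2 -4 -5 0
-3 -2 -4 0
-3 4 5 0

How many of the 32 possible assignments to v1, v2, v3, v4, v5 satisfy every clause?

7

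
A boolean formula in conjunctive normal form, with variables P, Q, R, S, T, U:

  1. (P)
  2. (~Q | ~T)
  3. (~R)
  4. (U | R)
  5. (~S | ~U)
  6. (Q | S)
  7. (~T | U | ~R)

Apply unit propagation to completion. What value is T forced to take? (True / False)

False

(P) is a unit clause: P = True.
Unit clause (~R) sets R = False.
(U | R) with R = False leaves only U, so U = True.
(~U | ~S): since U = True, the clause reduces to (~S). S = False.
From (Q | S) and S = False: Q = True.
(~T | ~Q) with Q = True leaves only ~T, so T = False.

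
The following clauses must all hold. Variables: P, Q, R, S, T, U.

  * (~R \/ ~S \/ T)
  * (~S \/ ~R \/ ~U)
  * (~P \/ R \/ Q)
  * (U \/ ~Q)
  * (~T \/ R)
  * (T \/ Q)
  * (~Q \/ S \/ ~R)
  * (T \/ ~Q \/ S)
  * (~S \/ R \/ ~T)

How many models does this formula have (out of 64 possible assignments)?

Split on R, then Q.
  R=T, Q=T: a clause becomes empty — 0.
  R=T, Q=F: P free; 3 ways for (S,T,U) × 2^1 = 6.
  R=F, Q=T: remaining (P,S,T,U) ∈ {(F,T,F,T); (T,T,F,T)} — 2.
  R=F, Q=F: a clause becomes empty — 0.
Total: 0 + 6 + 2 + 0 = 8.

8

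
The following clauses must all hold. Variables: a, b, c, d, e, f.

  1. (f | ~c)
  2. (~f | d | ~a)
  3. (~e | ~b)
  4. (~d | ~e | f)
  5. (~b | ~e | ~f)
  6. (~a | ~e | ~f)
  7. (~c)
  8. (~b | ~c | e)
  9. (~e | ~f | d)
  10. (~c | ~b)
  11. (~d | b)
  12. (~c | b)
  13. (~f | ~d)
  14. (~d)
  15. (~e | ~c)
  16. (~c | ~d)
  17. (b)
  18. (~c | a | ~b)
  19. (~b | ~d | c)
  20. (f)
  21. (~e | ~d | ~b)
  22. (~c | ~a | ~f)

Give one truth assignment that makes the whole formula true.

a=False, b=True, c=False, d=False, e=False, f=True

Unit propagation: (~c) forces c = False.
(~d) is a unit clause, so d = False.
Unit propagation: (b) forces b = True.
The clause (~e) is unit: e must be False.
(f) is a unit clause, so f = True.
(~a) is a unit clause, so a = False.
Every clause has at least one true literal under this assignment.
Check each clause:
  1. (~c | f) — ~c is true.
  2. (d | ~f | ~a) — ~a is true.
  3. (~b | ~e) — ~e is true.
  4. (~e | f | ~d) — ~e is true.
  5. (~b | ~e | ~f) — ~e is true.
  6. (~a | ~e | ~f) — ~e is true.
  7. (~c) — ~c is true.
  8. (e | ~b | ~c) — ~c is true.
  9. (~e | d | ~f) — ~e is true.
  10. (~b | ~c) — ~c is true.
  11. (~d | b) — b is true.
  12. (b | ~c) — b is true.
  13. (~d | ~f) — ~d is true.
  14. (~d) — ~d is true.
  15. (~c | ~e) — ~e is true.
  16. (~c | ~d) — ~d is true.
  17. (b) — b is true.
  18. (~c | ~b | a) — ~c is true.
  19. (c | ~b | ~d) — ~d is true.
  20. (f) — f is true.
  21. (~b | ~d | ~e) — ~e is true.
  22. (~a | ~c | ~f) — ~c is true.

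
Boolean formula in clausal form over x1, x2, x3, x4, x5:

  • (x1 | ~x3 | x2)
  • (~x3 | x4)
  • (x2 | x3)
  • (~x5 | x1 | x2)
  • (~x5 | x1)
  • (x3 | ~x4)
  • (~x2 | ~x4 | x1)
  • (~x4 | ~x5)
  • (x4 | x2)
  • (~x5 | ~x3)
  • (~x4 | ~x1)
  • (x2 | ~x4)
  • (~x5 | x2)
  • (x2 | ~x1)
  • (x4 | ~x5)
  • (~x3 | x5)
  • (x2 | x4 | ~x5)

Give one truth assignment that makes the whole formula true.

x1=T  x2=T  x3=F  x4=F  x5=F

Check each clause:
  1. (~x3 | x2 | x1) — x1 is true.
  2. (x4 | ~x3) — ~x3 is true.
  3. (x3 | x2) — x2 is true.
  4. (~x5 | x2 | x1) — x1 is true.
  5. (~x5 | x1) — x1 is true.
  6. (~x4 | x3) — ~x4 is true.
  7. (~x4 | ~x2 | x1) — x1 is true.
  8. (~x4 | ~x5) — ~x5 is true.
  9. (x4 | x2) — x2 is true.
  10. (~x3 | ~x5) — ~x5 is true.
  11. (~x1 | ~x4) — ~x4 is true.
  12. (x2 | ~x4) — x2 is true.
  13. (~x5 | x2) — x2 is true.
  14. (~x1 | x2) — x2 is true.
  15. (~x5 | x4) — ~x5 is true.
  16. (x5 | ~x3) — ~x3 is true.
  17. (~x5 | x2 | x4) — x2 is true.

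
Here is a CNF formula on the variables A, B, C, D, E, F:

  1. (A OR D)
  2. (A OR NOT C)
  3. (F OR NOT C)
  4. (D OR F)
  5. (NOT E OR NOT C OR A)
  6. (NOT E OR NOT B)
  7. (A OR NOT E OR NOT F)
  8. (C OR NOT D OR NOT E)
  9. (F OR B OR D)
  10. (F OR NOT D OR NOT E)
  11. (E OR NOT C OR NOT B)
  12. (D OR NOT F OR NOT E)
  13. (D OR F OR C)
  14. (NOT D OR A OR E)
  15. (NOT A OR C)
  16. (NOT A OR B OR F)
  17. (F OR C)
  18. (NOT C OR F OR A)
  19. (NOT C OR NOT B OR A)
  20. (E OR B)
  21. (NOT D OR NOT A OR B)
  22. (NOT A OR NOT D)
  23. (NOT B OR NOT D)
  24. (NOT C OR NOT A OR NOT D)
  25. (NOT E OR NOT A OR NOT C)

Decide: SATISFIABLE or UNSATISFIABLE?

UNSATISFIABLE

A = True:
  propagation gives C=True, F=True, D=False, E=False; an empty clause results — contradiction.
A = False:
  propagation gives D=True, C=False, E=False; an empty clause results — contradiction.
Every branch closes, so no satisfying assignment exists.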